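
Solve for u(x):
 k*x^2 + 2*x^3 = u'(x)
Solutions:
 u(x) = C1 + k*x^3/3 + x^4/2


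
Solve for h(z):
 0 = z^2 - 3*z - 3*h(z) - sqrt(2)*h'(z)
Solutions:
 h(z) = C1*exp(-3*sqrt(2)*z/2) + z^2/3 - z - 2*sqrt(2)*z/9 + 4/27 + sqrt(2)/3


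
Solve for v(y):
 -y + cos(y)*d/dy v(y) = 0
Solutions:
 v(y) = C1 + Integral(y/cos(y), y)


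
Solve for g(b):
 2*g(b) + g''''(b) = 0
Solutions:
 g(b) = (C1*sin(2^(3/4)*b/2) + C2*cos(2^(3/4)*b/2))*exp(-2^(3/4)*b/2) + (C3*sin(2^(3/4)*b/2) + C4*cos(2^(3/4)*b/2))*exp(2^(3/4)*b/2)


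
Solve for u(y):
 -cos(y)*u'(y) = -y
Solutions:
 u(y) = C1 + Integral(y/cos(y), y)


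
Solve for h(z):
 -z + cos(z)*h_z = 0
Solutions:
 h(z) = C1 + Integral(z/cos(z), z)


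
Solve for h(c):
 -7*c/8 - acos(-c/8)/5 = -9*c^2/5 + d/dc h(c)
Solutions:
 h(c) = C1 + 3*c^3/5 - 7*c^2/16 - c*acos(-c/8)/5 - sqrt(64 - c^2)/5


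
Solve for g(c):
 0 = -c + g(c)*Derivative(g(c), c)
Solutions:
 g(c) = -sqrt(C1 + c^2)
 g(c) = sqrt(C1 + c^2)


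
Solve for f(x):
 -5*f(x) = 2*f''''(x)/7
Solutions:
 f(x) = (C1*sin(70^(1/4)*x/2) + C2*cos(70^(1/4)*x/2))*exp(-70^(1/4)*x/2) + (C3*sin(70^(1/4)*x/2) + C4*cos(70^(1/4)*x/2))*exp(70^(1/4)*x/2)


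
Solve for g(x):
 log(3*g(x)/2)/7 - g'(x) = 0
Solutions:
 7*Integral(1/(-log(_y) - log(3) + log(2)), (_y, g(x))) = C1 - x


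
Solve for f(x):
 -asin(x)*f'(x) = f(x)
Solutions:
 f(x) = C1*exp(-Integral(1/asin(x), x))


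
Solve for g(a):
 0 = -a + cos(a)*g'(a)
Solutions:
 g(a) = C1 + Integral(a/cos(a), a)


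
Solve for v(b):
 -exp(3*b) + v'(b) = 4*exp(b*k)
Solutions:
 v(b) = C1 + exp(3*b)/3 + 4*exp(b*k)/k


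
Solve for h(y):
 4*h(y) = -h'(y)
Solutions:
 h(y) = C1*exp(-4*y)


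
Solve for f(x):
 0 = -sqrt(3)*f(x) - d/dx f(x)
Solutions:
 f(x) = C1*exp(-sqrt(3)*x)


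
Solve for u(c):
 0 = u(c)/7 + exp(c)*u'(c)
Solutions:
 u(c) = C1*exp(exp(-c)/7)


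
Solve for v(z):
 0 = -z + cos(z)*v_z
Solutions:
 v(z) = C1 + Integral(z/cos(z), z)


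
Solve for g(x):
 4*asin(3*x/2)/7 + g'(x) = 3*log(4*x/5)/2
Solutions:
 g(x) = C1 + 3*x*log(x)/2 - 4*x*asin(3*x/2)/7 - 3*x*log(5)/2 - 3*x/2 + 3*x*log(2) - 4*sqrt(4 - 9*x^2)/21


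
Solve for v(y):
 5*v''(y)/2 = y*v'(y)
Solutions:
 v(y) = C1 + C2*erfi(sqrt(5)*y/5)


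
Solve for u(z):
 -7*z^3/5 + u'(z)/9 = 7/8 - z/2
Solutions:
 u(z) = C1 + 63*z^4/20 - 9*z^2/4 + 63*z/8


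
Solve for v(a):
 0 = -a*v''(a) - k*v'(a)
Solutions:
 v(a) = C1 + a^(1 - re(k))*(C2*sin(log(a)*Abs(im(k))) + C3*cos(log(a)*im(k)))


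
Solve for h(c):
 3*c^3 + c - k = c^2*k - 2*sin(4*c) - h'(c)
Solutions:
 h(c) = C1 - 3*c^4/4 + c^3*k/3 - c^2/2 + c*k + cos(4*c)/2


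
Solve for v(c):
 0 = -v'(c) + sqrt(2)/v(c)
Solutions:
 v(c) = -sqrt(C1 + 2*sqrt(2)*c)
 v(c) = sqrt(C1 + 2*sqrt(2)*c)


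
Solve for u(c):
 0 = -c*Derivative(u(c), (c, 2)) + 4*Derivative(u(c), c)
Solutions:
 u(c) = C1 + C2*c^5


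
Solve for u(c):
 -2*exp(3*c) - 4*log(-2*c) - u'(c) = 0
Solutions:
 u(c) = C1 - 4*c*log(-c) + 4*c*(1 - log(2)) - 2*exp(3*c)/3


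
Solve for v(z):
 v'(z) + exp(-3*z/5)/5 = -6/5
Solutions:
 v(z) = C1 - 6*z/5 + exp(-3*z/5)/3


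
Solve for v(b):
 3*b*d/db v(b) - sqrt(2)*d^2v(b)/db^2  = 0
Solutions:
 v(b) = C1 + C2*erfi(2^(1/4)*sqrt(3)*b/2)


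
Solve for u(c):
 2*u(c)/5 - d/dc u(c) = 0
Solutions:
 u(c) = C1*exp(2*c/5)


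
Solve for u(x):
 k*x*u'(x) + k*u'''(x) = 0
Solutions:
 u(x) = C1 + Integral(C2*airyai(-x) + C3*airybi(-x), x)


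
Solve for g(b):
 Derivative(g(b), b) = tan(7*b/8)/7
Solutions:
 g(b) = C1 - 8*log(cos(7*b/8))/49


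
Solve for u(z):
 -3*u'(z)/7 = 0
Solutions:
 u(z) = C1


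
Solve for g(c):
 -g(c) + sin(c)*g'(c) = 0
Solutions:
 g(c) = C1*sqrt(cos(c) - 1)/sqrt(cos(c) + 1)


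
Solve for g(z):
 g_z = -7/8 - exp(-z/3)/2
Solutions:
 g(z) = C1 - 7*z/8 + 3*exp(-z/3)/2


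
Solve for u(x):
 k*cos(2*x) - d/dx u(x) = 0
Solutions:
 u(x) = C1 + k*sin(2*x)/2


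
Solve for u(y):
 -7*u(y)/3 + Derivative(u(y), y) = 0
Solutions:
 u(y) = C1*exp(7*y/3)


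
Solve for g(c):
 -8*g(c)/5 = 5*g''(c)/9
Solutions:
 g(c) = C1*sin(6*sqrt(2)*c/5) + C2*cos(6*sqrt(2)*c/5)


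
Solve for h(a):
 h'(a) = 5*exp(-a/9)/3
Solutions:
 h(a) = C1 - 15*exp(-a/9)


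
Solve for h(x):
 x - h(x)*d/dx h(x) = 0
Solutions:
 h(x) = -sqrt(C1 + x^2)
 h(x) = sqrt(C1 + x^2)


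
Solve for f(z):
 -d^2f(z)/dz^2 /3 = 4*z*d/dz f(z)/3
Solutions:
 f(z) = C1 + C2*erf(sqrt(2)*z)


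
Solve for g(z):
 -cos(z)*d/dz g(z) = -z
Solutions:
 g(z) = C1 + Integral(z/cos(z), z)


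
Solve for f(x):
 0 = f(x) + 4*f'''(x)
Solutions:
 f(x) = C3*exp(-2^(1/3)*x/2) + (C1*sin(2^(1/3)*sqrt(3)*x/4) + C2*cos(2^(1/3)*sqrt(3)*x/4))*exp(2^(1/3)*x/4)


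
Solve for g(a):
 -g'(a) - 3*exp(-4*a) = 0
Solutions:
 g(a) = C1 + 3*exp(-4*a)/4


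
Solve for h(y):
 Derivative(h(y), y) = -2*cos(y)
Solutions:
 h(y) = C1 - 2*sin(y)


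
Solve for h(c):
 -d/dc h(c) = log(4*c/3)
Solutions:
 h(c) = C1 - c*log(c) + c*log(3/4) + c


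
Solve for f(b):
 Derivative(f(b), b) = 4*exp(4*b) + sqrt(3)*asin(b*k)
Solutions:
 f(b) = C1 + sqrt(3)*Piecewise((b*asin(b*k) + sqrt(-b^2*k^2 + 1)/k, Ne(k, 0)), (0, True)) + exp(4*b)


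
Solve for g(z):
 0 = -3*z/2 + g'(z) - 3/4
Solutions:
 g(z) = C1 + 3*z^2/4 + 3*z/4


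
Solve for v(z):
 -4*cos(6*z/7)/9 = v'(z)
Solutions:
 v(z) = C1 - 14*sin(6*z/7)/27


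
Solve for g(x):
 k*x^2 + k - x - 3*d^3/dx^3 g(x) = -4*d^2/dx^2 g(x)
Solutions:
 g(x) = C1 + C2*x + C3*exp(4*x/3) - k*x^4/48 + x^3*(2 - 3*k)/48 + x^2*(6 - 17*k)/64


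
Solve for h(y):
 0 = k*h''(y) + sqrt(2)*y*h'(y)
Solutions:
 h(y) = C1 + C2*sqrt(k)*erf(2^(3/4)*y*sqrt(1/k)/2)


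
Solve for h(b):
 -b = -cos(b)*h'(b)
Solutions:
 h(b) = C1 + Integral(b/cos(b), b)


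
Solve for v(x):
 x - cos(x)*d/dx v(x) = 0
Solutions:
 v(x) = C1 + Integral(x/cos(x), x)


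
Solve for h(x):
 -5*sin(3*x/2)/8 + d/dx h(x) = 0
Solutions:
 h(x) = C1 - 5*cos(3*x/2)/12


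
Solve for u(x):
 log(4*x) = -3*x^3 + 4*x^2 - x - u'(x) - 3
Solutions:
 u(x) = C1 - 3*x^4/4 + 4*x^3/3 - x^2/2 - x*log(x) - 2*x - x*log(4)


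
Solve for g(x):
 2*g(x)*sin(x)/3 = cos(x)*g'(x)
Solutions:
 g(x) = C1/cos(x)^(2/3)


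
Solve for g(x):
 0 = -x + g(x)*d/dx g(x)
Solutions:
 g(x) = -sqrt(C1 + x^2)
 g(x) = sqrt(C1 + x^2)


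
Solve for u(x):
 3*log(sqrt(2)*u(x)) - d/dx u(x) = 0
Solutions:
 -2*Integral(1/(2*log(_y) + log(2)), (_y, u(x)))/3 = C1 - x


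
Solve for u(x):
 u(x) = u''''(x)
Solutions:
 u(x) = C1*exp(-x) + C2*exp(x) + C3*sin(x) + C4*cos(x)


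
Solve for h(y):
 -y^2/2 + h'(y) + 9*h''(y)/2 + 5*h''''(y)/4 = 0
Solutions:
 h(y) = C1 + C2*exp(-10^(1/3)*y*(-(5 + sqrt(295))^(1/3) + 3*10^(1/3)/(5 + sqrt(295))^(1/3))/10)*sin(10^(1/3)*sqrt(3)*y*(3*10^(1/3)/(5 + sqrt(295))^(1/3) + (5 + sqrt(295))^(1/3))/10) + C3*exp(-10^(1/3)*y*(-(5 + sqrt(295))^(1/3) + 3*10^(1/3)/(5 + sqrt(295))^(1/3))/10)*cos(10^(1/3)*sqrt(3)*y*(3*10^(1/3)/(5 + sqrt(295))^(1/3) + (5 + sqrt(295))^(1/3))/10) + C4*exp(10^(1/3)*y*(-(5 + sqrt(295))^(1/3) + 3*10^(1/3)/(5 + sqrt(295))^(1/3))/5) + y^3/6 - 9*y^2/4 + 81*y/4


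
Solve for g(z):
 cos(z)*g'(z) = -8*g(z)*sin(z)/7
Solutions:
 g(z) = C1*cos(z)^(8/7)


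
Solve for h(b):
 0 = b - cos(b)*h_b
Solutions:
 h(b) = C1 + Integral(b/cos(b), b)


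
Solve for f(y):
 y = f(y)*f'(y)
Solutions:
 f(y) = -sqrt(C1 + y^2)
 f(y) = sqrt(C1 + y^2)


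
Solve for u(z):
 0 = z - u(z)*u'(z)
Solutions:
 u(z) = -sqrt(C1 + z^2)
 u(z) = sqrt(C1 + z^2)


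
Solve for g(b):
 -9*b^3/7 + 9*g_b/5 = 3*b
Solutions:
 g(b) = C1 + 5*b^4/28 + 5*b^2/6


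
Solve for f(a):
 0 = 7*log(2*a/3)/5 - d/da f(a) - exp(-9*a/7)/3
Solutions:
 f(a) = C1 + 7*a*log(a)/5 + 7*a*(-log(3) - 1 + log(2))/5 + 7*exp(-9*a/7)/27


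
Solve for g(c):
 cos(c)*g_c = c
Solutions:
 g(c) = C1 + Integral(c/cos(c), c)


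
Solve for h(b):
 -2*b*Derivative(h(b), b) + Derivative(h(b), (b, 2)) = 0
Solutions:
 h(b) = C1 + C2*erfi(b)


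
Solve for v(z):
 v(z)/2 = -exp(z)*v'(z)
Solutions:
 v(z) = C1*exp(exp(-z)/2)


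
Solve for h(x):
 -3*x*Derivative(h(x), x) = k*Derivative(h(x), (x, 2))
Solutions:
 h(x) = C1 + C2*sqrt(k)*erf(sqrt(6)*x*sqrt(1/k)/2)


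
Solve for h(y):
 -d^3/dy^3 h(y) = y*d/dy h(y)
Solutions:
 h(y) = C1 + Integral(C2*airyai(-y) + C3*airybi(-y), y)


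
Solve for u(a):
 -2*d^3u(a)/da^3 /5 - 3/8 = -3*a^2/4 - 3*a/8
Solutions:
 u(a) = C1 + C2*a + C3*a^2 + a^5/32 + 5*a^4/128 - 5*a^3/32


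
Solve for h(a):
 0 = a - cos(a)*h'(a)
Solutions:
 h(a) = C1 + Integral(a/cos(a), a)


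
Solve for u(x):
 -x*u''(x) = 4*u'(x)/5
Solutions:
 u(x) = C1 + C2*x^(1/5)


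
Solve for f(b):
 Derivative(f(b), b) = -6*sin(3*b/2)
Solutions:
 f(b) = C1 + 4*cos(3*b/2)


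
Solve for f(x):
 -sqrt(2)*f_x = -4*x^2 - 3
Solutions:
 f(x) = C1 + 2*sqrt(2)*x^3/3 + 3*sqrt(2)*x/2


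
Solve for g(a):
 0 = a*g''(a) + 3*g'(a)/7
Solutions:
 g(a) = C1 + C2*a^(4/7)


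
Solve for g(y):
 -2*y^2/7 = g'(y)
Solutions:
 g(y) = C1 - 2*y^3/21


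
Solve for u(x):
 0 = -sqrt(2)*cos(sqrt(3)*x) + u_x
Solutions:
 u(x) = C1 + sqrt(6)*sin(sqrt(3)*x)/3


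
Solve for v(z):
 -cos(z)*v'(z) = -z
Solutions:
 v(z) = C1 + Integral(z/cos(z), z)


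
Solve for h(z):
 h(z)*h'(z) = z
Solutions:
 h(z) = -sqrt(C1 + z^2)
 h(z) = sqrt(C1 + z^2)


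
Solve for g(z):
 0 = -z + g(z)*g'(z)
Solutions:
 g(z) = -sqrt(C1 + z^2)
 g(z) = sqrt(C1 + z^2)


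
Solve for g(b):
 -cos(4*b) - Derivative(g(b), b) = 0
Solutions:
 g(b) = C1 - sin(4*b)/4


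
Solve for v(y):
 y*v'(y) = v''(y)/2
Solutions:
 v(y) = C1 + C2*erfi(y)


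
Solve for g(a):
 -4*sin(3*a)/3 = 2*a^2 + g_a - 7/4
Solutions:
 g(a) = C1 - 2*a^3/3 + 7*a/4 + 4*cos(3*a)/9


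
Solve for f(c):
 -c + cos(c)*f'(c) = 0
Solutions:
 f(c) = C1 + Integral(c/cos(c), c)


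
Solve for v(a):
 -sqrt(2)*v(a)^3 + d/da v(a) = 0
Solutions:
 v(a) = -sqrt(2)*sqrt(-1/(C1 + sqrt(2)*a))/2
 v(a) = sqrt(2)*sqrt(-1/(C1 + sqrt(2)*a))/2


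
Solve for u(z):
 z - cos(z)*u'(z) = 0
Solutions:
 u(z) = C1 + Integral(z/cos(z), z)


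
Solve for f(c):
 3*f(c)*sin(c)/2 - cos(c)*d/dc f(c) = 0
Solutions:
 f(c) = C1/cos(c)^(3/2)


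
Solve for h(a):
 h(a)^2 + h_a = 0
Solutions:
 h(a) = 1/(C1 + a)


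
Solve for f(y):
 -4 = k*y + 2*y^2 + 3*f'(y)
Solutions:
 f(y) = C1 - k*y^2/6 - 2*y^3/9 - 4*y/3


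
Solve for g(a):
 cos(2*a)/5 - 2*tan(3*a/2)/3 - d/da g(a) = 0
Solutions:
 g(a) = C1 + 4*log(cos(3*a/2))/9 + sin(2*a)/10


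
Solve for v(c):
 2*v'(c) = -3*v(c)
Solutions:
 v(c) = C1*exp(-3*c/2)


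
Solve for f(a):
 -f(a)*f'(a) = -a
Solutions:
 f(a) = -sqrt(C1 + a^2)
 f(a) = sqrt(C1 + a^2)


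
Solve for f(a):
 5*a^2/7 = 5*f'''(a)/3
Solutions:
 f(a) = C1 + C2*a + C3*a^2 + a^5/140


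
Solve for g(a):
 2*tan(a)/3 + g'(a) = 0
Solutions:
 g(a) = C1 + 2*log(cos(a))/3


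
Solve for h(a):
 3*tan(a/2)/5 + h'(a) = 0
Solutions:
 h(a) = C1 + 6*log(cos(a/2))/5


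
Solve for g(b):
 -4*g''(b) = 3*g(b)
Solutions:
 g(b) = C1*sin(sqrt(3)*b/2) + C2*cos(sqrt(3)*b/2)


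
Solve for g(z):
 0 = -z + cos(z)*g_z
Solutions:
 g(z) = C1 + Integral(z/cos(z), z)


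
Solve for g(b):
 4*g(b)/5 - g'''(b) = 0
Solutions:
 g(b) = C3*exp(10^(2/3)*b/5) + (C1*sin(10^(2/3)*sqrt(3)*b/10) + C2*cos(10^(2/3)*sqrt(3)*b/10))*exp(-10^(2/3)*b/10)


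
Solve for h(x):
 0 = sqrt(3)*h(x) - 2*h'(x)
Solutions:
 h(x) = C1*exp(sqrt(3)*x/2)


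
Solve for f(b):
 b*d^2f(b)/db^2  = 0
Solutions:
 f(b) = C1 + C2*b


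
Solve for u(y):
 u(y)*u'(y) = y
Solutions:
 u(y) = -sqrt(C1 + y^2)
 u(y) = sqrt(C1 + y^2)


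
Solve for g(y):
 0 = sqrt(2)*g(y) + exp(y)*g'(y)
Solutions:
 g(y) = C1*exp(sqrt(2)*exp(-y))


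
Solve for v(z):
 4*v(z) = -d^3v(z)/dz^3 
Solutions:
 v(z) = C3*exp(-2^(2/3)*z) + (C1*sin(2^(2/3)*sqrt(3)*z/2) + C2*cos(2^(2/3)*sqrt(3)*z/2))*exp(2^(2/3)*z/2)


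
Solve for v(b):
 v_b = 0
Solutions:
 v(b) = C1


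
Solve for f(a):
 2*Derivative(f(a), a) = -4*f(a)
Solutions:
 f(a) = C1*exp(-2*a)


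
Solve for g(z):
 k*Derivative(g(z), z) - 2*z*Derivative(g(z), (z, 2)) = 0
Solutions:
 g(z) = C1 + z^(re(k)/2 + 1)*(C2*sin(log(z)*Abs(im(k))/2) + C3*cos(log(z)*im(k)/2))


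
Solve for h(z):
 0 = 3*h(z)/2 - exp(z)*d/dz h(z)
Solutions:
 h(z) = C1*exp(-3*exp(-z)/2)


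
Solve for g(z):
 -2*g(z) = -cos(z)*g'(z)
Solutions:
 g(z) = C1*(sin(z) + 1)/(sin(z) - 1)


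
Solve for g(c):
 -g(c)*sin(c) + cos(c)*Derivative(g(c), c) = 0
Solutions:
 g(c) = C1/cos(c)


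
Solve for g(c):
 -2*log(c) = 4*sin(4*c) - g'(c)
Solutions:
 g(c) = C1 + 2*c*log(c) - 2*c - cos(4*c)


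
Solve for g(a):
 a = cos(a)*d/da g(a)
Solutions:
 g(a) = C1 + Integral(a/cos(a), a)


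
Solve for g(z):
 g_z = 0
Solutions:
 g(z) = C1


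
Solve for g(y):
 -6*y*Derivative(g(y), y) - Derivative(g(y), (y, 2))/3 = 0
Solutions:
 g(y) = C1 + C2*erf(3*y)


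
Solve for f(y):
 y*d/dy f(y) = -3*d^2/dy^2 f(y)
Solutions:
 f(y) = C1 + C2*erf(sqrt(6)*y/6)


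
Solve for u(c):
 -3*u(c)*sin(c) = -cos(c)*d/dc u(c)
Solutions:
 u(c) = C1/cos(c)^3


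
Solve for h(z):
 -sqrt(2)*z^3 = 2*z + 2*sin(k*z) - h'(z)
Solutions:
 h(z) = C1 + sqrt(2)*z^4/4 + z^2 - 2*cos(k*z)/k


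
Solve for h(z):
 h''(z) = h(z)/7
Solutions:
 h(z) = C1*exp(-sqrt(7)*z/7) + C2*exp(sqrt(7)*z/7)


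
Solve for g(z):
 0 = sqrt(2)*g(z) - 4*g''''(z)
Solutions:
 g(z) = C1*exp(-2^(5/8)*z/2) + C2*exp(2^(5/8)*z/2) + C3*sin(2^(5/8)*z/2) + C4*cos(2^(5/8)*z/2)


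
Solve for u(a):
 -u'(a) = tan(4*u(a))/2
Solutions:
 u(a) = -asin(C1*exp(-2*a))/4 + pi/4
 u(a) = asin(C1*exp(-2*a))/4


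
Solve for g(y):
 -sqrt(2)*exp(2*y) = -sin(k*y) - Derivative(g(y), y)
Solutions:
 g(y) = C1 + sqrt(2)*exp(2*y)/2 + cos(k*y)/k


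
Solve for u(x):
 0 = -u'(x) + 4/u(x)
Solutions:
 u(x) = -sqrt(C1 + 8*x)
 u(x) = sqrt(C1 + 8*x)


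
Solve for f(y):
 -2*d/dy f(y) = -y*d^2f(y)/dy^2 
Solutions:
 f(y) = C1 + C2*y^3


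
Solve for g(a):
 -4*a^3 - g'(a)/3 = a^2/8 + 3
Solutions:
 g(a) = C1 - 3*a^4 - a^3/8 - 9*a


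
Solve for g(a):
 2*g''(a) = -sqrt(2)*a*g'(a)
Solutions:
 g(a) = C1 + C2*erf(2^(1/4)*a/2)


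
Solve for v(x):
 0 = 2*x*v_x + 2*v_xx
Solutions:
 v(x) = C1 + C2*erf(sqrt(2)*x/2)


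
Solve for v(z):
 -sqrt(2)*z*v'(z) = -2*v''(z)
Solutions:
 v(z) = C1 + C2*erfi(2^(1/4)*z/2)


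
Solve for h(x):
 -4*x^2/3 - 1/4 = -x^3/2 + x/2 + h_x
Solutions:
 h(x) = C1 + x^4/8 - 4*x^3/9 - x^2/4 - x/4


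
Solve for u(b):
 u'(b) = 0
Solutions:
 u(b) = C1


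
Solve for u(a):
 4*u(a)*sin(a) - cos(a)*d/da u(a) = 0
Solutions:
 u(a) = C1/cos(a)^4


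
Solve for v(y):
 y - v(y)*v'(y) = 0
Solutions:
 v(y) = -sqrt(C1 + y^2)
 v(y) = sqrt(C1 + y^2)


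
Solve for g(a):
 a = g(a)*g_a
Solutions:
 g(a) = -sqrt(C1 + a^2)
 g(a) = sqrt(C1 + a^2)


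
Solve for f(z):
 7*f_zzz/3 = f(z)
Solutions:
 f(z) = C3*exp(3^(1/3)*7^(2/3)*z/7) + (C1*sin(3^(5/6)*7^(2/3)*z/14) + C2*cos(3^(5/6)*7^(2/3)*z/14))*exp(-3^(1/3)*7^(2/3)*z/14)


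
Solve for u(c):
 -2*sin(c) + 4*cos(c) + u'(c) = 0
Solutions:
 u(c) = C1 - 4*sin(c) - 2*cos(c)


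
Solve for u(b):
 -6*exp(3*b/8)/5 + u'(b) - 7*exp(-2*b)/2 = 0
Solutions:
 u(b) = C1 + 16*exp(3*b/8)/5 - 7*exp(-2*b)/4


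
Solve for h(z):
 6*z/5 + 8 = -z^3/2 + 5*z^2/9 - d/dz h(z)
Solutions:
 h(z) = C1 - z^4/8 + 5*z^3/27 - 3*z^2/5 - 8*z


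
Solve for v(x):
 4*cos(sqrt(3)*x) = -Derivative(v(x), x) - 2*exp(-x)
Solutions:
 v(x) = C1 - 4*sqrt(3)*sin(sqrt(3)*x)/3 + 2*exp(-x)


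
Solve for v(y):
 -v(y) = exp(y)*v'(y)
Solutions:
 v(y) = C1*exp(exp(-y))


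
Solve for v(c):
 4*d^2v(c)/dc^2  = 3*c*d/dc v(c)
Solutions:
 v(c) = C1 + C2*erfi(sqrt(6)*c/4)


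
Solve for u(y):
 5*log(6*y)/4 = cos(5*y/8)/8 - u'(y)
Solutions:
 u(y) = C1 - 5*y*log(y)/4 - 5*y*log(6)/4 + 5*y/4 + sin(5*y/8)/5


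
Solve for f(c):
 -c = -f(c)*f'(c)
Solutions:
 f(c) = -sqrt(C1 + c^2)
 f(c) = sqrt(C1 + c^2)


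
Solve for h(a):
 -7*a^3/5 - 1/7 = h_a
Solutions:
 h(a) = C1 - 7*a^4/20 - a/7


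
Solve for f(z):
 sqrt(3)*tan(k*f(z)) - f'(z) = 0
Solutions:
 f(z) = Piecewise((-asin(exp(C1*k + sqrt(3)*k*z))/k + pi/k, Ne(k, 0)), (nan, True))
 f(z) = Piecewise((asin(exp(C1*k + sqrt(3)*k*z))/k, Ne(k, 0)), (nan, True))


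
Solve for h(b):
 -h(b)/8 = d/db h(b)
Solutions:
 h(b) = C1*exp(-b/8)


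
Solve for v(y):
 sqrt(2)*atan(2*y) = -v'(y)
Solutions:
 v(y) = C1 - sqrt(2)*(y*atan(2*y) - log(4*y^2 + 1)/4)


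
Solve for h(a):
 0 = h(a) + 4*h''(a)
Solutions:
 h(a) = C1*sin(a/2) + C2*cos(a/2)


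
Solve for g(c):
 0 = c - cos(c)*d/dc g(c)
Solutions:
 g(c) = C1 + Integral(c/cos(c), c)


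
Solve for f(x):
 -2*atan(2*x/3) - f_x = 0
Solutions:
 f(x) = C1 - 2*x*atan(2*x/3) + 3*log(4*x^2 + 9)/2


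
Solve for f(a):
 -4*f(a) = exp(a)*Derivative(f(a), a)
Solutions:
 f(a) = C1*exp(4*exp(-a))


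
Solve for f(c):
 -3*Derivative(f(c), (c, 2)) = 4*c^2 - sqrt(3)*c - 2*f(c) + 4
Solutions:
 f(c) = C1*exp(-sqrt(6)*c/3) + C2*exp(sqrt(6)*c/3) + 2*c^2 - sqrt(3)*c/2 + 8


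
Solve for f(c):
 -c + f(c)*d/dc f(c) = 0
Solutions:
 f(c) = -sqrt(C1 + c^2)
 f(c) = sqrt(C1 + c^2)


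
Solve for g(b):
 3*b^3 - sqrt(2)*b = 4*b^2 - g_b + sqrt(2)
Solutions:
 g(b) = C1 - 3*b^4/4 + 4*b^3/3 + sqrt(2)*b^2/2 + sqrt(2)*b


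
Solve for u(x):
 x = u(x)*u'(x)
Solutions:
 u(x) = -sqrt(C1 + x^2)
 u(x) = sqrt(C1 + x^2)


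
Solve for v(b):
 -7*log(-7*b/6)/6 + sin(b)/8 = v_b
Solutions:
 v(b) = C1 - 7*b*log(-b)/6 - 7*b*log(7)/6 + 7*b/6 + 7*b*log(6)/6 - cos(b)/8


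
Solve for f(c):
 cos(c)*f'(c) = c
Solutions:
 f(c) = C1 + Integral(c/cos(c), c)


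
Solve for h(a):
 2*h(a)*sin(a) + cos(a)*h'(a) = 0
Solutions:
 h(a) = C1*cos(a)^2


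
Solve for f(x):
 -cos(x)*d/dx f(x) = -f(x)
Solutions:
 f(x) = C1*sqrt(sin(x) + 1)/sqrt(sin(x) - 1)


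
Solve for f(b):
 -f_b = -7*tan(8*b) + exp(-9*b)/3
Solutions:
 f(b) = C1 + 7*log(tan(8*b)^2 + 1)/16 + exp(-9*b)/27


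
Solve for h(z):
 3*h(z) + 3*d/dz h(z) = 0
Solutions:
 h(z) = C1*exp(-z)


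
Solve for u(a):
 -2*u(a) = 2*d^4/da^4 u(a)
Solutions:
 u(a) = (C1*sin(sqrt(2)*a/2) + C2*cos(sqrt(2)*a/2))*exp(-sqrt(2)*a/2) + (C3*sin(sqrt(2)*a/2) + C4*cos(sqrt(2)*a/2))*exp(sqrt(2)*a/2)


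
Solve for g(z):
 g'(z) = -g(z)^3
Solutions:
 g(z) = -sqrt(2)*sqrt(-1/(C1 - z))/2
 g(z) = sqrt(2)*sqrt(-1/(C1 - z))/2


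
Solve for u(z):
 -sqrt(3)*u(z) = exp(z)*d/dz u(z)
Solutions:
 u(z) = C1*exp(sqrt(3)*exp(-z))


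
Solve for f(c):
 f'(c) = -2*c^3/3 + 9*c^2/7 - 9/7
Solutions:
 f(c) = C1 - c^4/6 + 3*c^3/7 - 9*c/7


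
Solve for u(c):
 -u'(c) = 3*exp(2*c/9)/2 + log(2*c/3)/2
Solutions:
 u(c) = C1 - c*log(c)/2 + c*(-log(2) + 1 + log(3))/2 - 27*exp(2*c/9)/4


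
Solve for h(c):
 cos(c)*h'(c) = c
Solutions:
 h(c) = C1 + Integral(c/cos(c), c)


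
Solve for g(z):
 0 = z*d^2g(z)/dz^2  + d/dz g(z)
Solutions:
 g(z) = C1 + C2*log(z)


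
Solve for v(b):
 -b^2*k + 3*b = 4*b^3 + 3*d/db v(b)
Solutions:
 v(b) = C1 - b^4/3 - b^3*k/9 + b^2/2


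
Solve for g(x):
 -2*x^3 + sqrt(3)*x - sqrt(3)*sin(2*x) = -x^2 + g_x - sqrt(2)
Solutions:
 g(x) = C1 - x^4/2 + x^3/3 + sqrt(3)*x^2/2 + sqrt(2)*x + sqrt(3)*cos(2*x)/2


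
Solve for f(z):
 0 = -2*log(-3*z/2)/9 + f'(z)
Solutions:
 f(z) = C1 + 2*z*log(-z)/9 + 2*z*(-1 - log(2) + log(3))/9


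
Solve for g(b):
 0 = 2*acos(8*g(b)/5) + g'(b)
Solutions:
 Integral(1/acos(8*_y/5), (_y, g(b))) = C1 - 2*b


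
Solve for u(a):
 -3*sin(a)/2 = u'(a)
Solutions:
 u(a) = C1 + 3*cos(a)/2


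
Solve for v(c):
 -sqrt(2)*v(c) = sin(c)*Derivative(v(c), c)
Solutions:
 v(c) = C1*(cos(c) + 1)^(sqrt(2)/2)/(cos(c) - 1)^(sqrt(2)/2)


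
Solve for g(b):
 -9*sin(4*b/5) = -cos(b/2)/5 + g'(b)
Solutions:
 g(b) = C1 + 2*sin(b/2)/5 + 45*cos(4*b/5)/4


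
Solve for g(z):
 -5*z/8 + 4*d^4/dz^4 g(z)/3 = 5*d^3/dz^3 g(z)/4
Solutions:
 g(z) = C1 + C2*z + C3*z^2 + C4*exp(15*z/16) - z^4/48 - 4*z^3/45


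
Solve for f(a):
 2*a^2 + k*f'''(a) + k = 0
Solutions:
 f(a) = C1 + C2*a + C3*a^2 - a^5/(30*k) - a^3/6


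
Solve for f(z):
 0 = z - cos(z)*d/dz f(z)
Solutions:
 f(z) = C1 + Integral(z/cos(z), z)


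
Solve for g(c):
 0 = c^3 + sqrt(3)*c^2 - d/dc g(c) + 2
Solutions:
 g(c) = C1 + c^4/4 + sqrt(3)*c^3/3 + 2*c


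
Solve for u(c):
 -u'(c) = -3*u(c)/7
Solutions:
 u(c) = C1*exp(3*c/7)


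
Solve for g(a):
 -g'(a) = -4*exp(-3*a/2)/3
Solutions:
 g(a) = C1 - 8*exp(-3*a/2)/9


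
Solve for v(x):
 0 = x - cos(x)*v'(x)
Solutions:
 v(x) = C1 + Integral(x/cos(x), x)


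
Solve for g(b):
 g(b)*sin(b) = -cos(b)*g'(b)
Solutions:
 g(b) = C1*cos(b)


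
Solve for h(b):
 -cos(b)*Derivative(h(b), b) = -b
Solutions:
 h(b) = C1 + Integral(b/cos(b), b)


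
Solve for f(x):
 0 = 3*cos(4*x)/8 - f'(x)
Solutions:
 f(x) = C1 + 3*sin(4*x)/32


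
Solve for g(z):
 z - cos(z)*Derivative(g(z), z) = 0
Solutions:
 g(z) = C1 + Integral(z/cos(z), z)


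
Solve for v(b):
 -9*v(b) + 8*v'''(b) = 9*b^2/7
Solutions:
 v(b) = C3*exp(3^(2/3)*b/2) - b^2/7 + (C1*sin(3*3^(1/6)*b/4) + C2*cos(3*3^(1/6)*b/4))*exp(-3^(2/3)*b/4)


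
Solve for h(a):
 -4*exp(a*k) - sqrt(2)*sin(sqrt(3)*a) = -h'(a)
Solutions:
 h(a) = C1 - sqrt(6)*cos(sqrt(3)*a)/3 + 4*exp(a*k)/k


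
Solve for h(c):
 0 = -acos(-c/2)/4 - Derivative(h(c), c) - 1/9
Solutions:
 h(c) = C1 - c*acos(-c/2)/4 - c/9 - sqrt(4 - c^2)/4


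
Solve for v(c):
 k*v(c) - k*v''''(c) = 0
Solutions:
 v(c) = C1*exp(-c) + C2*exp(c) + C3*sin(c) + C4*cos(c)


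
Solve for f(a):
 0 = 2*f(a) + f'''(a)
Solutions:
 f(a) = C3*exp(-2^(1/3)*a) + (C1*sin(2^(1/3)*sqrt(3)*a/2) + C2*cos(2^(1/3)*sqrt(3)*a/2))*exp(2^(1/3)*a/2)


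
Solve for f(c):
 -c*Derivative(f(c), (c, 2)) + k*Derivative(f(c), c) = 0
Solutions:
 f(c) = C1 + c^(re(k) + 1)*(C2*sin(log(c)*Abs(im(k))) + C3*cos(log(c)*im(k)))


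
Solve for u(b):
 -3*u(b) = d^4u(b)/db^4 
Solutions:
 u(b) = (C1*sin(sqrt(2)*3^(1/4)*b/2) + C2*cos(sqrt(2)*3^(1/4)*b/2))*exp(-sqrt(2)*3^(1/4)*b/2) + (C3*sin(sqrt(2)*3^(1/4)*b/2) + C4*cos(sqrt(2)*3^(1/4)*b/2))*exp(sqrt(2)*3^(1/4)*b/2)


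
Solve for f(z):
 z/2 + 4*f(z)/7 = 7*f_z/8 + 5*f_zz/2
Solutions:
 f(z) = C1*exp(z*(-49 + sqrt(20321))/280) + C2*exp(-z*(49 + sqrt(20321))/280) - 7*z/8 - 343/256


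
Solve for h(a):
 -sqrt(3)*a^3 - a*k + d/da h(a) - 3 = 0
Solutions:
 h(a) = C1 + sqrt(3)*a^4/4 + a^2*k/2 + 3*a


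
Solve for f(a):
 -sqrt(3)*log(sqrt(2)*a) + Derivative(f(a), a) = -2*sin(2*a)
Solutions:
 f(a) = C1 + sqrt(3)*a*(log(a) - 1) + sqrt(3)*a*log(2)/2 + cos(2*a)


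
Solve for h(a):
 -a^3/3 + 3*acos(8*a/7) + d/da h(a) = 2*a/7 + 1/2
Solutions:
 h(a) = C1 + a^4/12 + a^2/7 - 3*a*acos(8*a/7) + a/2 + 3*sqrt(49 - 64*a^2)/8


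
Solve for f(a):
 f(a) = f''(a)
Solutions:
 f(a) = C1*exp(-a) + C2*exp(a)


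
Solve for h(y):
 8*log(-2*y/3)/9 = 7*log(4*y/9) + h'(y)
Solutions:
 h(y) = C1 - 55*y*log(y)/9 + y*(-118*log(2) + 55 + 118*log(3) + 8*I*pi)/9


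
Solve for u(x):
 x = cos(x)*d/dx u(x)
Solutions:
 u(x) = C1 + Integral(x/cos(x), x)


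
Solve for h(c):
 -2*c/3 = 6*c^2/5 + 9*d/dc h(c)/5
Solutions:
 h(c) = C1 - 2*c^3/9 - 5*c^2/27


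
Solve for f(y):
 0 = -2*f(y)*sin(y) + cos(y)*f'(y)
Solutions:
 f(y) = C1/cos(y)^2


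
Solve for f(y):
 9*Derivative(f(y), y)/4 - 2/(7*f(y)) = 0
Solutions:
 f(y) = -sqrt(C1 + 112*y)/21
 f(y) = sqrt(C1 + 112*y)/21


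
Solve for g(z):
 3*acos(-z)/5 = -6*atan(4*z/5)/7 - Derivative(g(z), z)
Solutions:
 g(z) = C1 - 3*z*acos(-z)/5 - 6*z*atan(4*z/5)/7 - 3*sqrt(1 - z^2)/5 + 15*log(16*z^2 + 25)/28


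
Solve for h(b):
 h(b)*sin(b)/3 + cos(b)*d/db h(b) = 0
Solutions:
 h(b) = C1*cos(b)^(1/3)


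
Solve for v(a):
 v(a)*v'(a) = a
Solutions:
 v(a) = -sqrt(C1 + a^2)
 v(a) = sqrt(C1 + a^2)


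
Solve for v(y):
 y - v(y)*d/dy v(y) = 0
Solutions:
 v(y) = -sqrt(C1 + y^2)
 v(y) = sqrt(C1 + y^2)


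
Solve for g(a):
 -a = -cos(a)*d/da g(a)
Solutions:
 g(a) = C1 + Integral(a/cos(a), a)


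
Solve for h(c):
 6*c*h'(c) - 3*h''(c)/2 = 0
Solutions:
 h(c) = C1 + C2*erfi(sqrt(2)*c)


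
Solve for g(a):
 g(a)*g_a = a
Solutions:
 g(a) = -sqrt(C1 + a^2)
 g(a) = sqrt(C1 + a^2)


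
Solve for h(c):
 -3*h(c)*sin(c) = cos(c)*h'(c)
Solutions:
 h(c) = C1*cos(c)^3


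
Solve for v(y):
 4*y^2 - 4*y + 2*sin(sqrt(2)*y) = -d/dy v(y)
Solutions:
 v(y) = C1 - 4*y^3/3 + 2*y^2 + sqrt(2)*cos(sqrt(2)*y)


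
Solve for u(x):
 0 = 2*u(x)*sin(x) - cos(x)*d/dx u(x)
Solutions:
 u(x) = C1/cos(x)^2


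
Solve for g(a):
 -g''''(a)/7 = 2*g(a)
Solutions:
 g(a) = (C1*sin(2^(3/4)*7^(1/4)*a/2) + C2*cos(2^(3/4)*7^(1/4)*a/2))*exp(-2^(3/4)*7^(1/4)*a/2) + (C3*sin(2^(3/4)*7^(1/4)*a/2) + C4*cos(2^(3/4)*7^(1/4)*a/2))*exp(2^(3/4)*7^(1/4)*a/2)


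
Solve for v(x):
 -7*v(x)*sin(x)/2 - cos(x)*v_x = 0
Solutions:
 v(x) = C1*cos(x)^(7/2)


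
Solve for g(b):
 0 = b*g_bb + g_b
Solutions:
 g(b) = C1 + C2*log(b)


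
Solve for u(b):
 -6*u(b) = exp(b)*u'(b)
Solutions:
 u(b) = C1*exp(6*exp(-b))


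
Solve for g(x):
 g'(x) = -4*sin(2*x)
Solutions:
 g(x) = C1 + 2*cos(2*x)


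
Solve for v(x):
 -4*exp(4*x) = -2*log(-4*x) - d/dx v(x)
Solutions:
 v(x) = C1 - 2*x*log(-x) + 2*x*(1 - 2*log(2)) + exp(4*x)


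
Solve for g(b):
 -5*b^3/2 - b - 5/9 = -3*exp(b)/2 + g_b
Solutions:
 g(b) = C1 - 5*b^4/8 - b^2/2 - 5*b/9 + 3*exp(b)/2


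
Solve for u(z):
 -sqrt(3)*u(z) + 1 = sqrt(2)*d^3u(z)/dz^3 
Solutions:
 u(z) = C3*exp(-2^(5/6)*3^(1/6)*z/2) + (C1*sin(2^(5/6)*3^(2/3)*z/4) + C2*cos(2^(5/6)*3^(2/3)*z/4))*exp(2^(5/6)*3^(1/6)*z/4) + sqrt(3)/3


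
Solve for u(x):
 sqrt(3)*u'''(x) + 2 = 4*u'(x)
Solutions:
 u(x) = C1 + C2*exp(-2*3^(3/4)*x/3) + C3*exp(2*3^(3/4)*x/3) + x/2


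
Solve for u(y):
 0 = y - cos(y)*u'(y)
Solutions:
 u(y) = C1 + Integral(y/cos(y), y)


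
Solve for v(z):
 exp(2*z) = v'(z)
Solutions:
 v(z) = C1 + exp(2*z)/2


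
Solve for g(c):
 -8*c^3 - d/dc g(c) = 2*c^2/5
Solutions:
 g(c) = C1 - 2*c^4 - 2*c^3/15


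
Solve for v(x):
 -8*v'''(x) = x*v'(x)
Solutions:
 v(x) = C1 + Integral(C2*airyai(-x/2) + C3*airybi(-x/2), x)


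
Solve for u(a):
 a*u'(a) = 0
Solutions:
 u(a) = C1


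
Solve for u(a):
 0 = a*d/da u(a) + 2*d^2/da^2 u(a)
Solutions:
 u(a) = C1 + C2*erf(a/2)


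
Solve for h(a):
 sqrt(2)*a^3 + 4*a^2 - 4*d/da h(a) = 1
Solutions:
 h(a) = C1 + sqrt(2)*a^4/16 + a^3/3 - a/4


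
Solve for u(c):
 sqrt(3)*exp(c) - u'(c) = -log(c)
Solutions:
 u(c) = C1 + c*log(c) - c + sqrt(3)*exp(c)


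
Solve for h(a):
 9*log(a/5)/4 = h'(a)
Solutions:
 h(a) = C1 + 9*a*log(a)/4 - 9*a*log(5)/4 - 9*a/4


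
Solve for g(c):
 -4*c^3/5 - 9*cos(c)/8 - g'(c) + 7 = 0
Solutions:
 g(c) = C1 - c^4/5 + 7*c - 9*sin(c)/8


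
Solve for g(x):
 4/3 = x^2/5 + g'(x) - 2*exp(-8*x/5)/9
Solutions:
 g(x) = C1 - x^3/15 + 4*x/3 - 5*exp(-8*x/5)/36


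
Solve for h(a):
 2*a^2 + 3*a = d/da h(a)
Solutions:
 h(a) = C1 + 2*a^3/3 + 3*a^2/2


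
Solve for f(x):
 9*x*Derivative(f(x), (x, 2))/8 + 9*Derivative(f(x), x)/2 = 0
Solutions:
 f(x) = C1 + C2/x^3


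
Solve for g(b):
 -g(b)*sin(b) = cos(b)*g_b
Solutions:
 g(b) = C1*cos(b)


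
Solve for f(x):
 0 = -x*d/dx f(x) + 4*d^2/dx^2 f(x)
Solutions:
 f(x) = C1 + C2*erfi(sqrt(2)*x/4)


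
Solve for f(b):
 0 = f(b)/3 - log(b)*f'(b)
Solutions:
 f(b) = C1*exp(li(b)/3)


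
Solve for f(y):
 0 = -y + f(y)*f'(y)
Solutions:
 f(y) = -sqrt(C1 + y^2)
 f(y) = sqrt(C1 + y^2)


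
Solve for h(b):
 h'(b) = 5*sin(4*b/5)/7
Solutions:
 h(b) = C1 - 25*cos(4*b/5)/28


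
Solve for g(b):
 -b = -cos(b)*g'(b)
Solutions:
 g(b) = C1 + Integral(b/cos(b), b)


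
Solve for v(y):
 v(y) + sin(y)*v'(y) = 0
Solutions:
 v(y) = C1*sqrt(cos(y) + 1)/sqrt(cos(y) - 1)


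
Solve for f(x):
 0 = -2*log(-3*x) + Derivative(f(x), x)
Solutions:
 f(x) = C1 + 2*x*log(-x) + 2*x*(-1 + log(3))


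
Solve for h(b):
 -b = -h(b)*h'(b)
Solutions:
 h(b) = -sqrt(C1 + b^2)
 h(b) = sqrt(C1 + b^2)


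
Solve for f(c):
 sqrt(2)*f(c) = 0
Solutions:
 f(c) = 0


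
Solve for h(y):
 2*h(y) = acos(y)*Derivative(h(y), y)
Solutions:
 h(y) = C1*exp(2*Integral(1/acos(y), y))


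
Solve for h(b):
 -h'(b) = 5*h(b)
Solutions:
 h(b) = C1*exp(-5*b)


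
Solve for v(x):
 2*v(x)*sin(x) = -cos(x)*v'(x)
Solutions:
 v(x) = C1*cos(x)^2


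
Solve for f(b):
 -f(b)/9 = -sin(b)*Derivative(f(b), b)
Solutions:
 f(b) = C1*(cos(b) - 1)^(1/18)/(cos(b) + 1)^(1/18)


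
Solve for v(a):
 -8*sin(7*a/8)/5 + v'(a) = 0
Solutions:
 v(a) = C1 - 64*cos(7*a/8)/35


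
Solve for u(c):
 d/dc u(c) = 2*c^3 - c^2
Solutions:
 u(c) = C1 + c^4/2 - c^3/3


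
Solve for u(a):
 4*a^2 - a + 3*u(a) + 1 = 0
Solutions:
 u(a) = -4*a^2/3 + a/3 - 1/3


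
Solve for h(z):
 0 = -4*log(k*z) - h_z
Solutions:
 h(z) = C1 - 4*z*log(k*z) + 4*z


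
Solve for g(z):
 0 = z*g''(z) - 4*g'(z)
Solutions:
 g(z) = C1 + C2*z^5


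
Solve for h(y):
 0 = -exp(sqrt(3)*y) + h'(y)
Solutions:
 h(y) = C1 + sqrt(3)*exp(sqrt(3)*y)/3


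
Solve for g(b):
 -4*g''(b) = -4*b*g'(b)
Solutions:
 g(b) = C1 + C2*erfi(sqrt(2)*b/2)


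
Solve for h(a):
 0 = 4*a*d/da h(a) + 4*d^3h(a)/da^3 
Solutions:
 h(a) = C1 + Integral(C2*airyai(-a) + C3*airybi(-a), a)


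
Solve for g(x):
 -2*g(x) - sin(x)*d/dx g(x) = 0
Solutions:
 g(x) = C1*(cos(x) + 1)/(cos(x) - 1)


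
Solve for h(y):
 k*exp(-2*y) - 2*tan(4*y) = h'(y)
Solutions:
 h(y) = C1 - k*exp(-2*y)/2 - log(tan(4*y)^2 + 1)/4


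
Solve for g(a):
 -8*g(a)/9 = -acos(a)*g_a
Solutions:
 g(a) = C1*exp(8*Integral(1/acos(a), a)/9)


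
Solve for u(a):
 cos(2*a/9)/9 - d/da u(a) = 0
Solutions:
 u(a) = C1 + sin(2*a/9)/2


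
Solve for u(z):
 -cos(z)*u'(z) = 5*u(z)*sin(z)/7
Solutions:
 u(z) = C1*cos(z)^(5/7)


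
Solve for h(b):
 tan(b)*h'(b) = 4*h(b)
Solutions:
 h(b) = C1*sin(b)^4


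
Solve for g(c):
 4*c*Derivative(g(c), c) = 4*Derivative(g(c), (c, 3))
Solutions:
 g(c) = C1 + Integral(C2*airyai(c) + C3*airybi(c), c)


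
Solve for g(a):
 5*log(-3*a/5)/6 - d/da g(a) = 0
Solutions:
 g(a) = C1 + 5*a*log(-a)/6 + 5*a*(-log(5) - 1 + log(3))/6


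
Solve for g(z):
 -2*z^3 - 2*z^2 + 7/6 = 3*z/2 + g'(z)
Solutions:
 g(z) = C1 - z^4/2 - 2*z^3/3 - 3*z^2/4 + 7*z/6


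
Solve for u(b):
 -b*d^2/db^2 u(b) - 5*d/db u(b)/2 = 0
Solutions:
 u(b) = C1 + C2/b^(3/2)


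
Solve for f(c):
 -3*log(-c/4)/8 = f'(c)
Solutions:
 f(c) = C1 - 3*c*log(-c)/8 + 3*c*(1 + 2*log(2))/8


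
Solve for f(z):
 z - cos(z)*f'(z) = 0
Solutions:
 f(z) = C1 + Integral(z/cos(z), z)


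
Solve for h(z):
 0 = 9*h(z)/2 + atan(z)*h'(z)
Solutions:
 h(z) = C1*exp(-9*Integral(1/atan(z), z)/2)


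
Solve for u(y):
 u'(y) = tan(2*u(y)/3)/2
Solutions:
 u(y) = -3*asin(C1*exp(y/3))/2 + 3*pi/2
 u(y) = 3*asin(C1*exp(y/3))/2


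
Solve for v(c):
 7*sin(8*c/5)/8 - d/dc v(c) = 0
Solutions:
 v(c) = C1 - 35*cos(8*c/5)/64


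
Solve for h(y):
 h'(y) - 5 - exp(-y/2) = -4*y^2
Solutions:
 h(y) = C1 - 4*y^3/3 + 5*y - 2*exp(-y/2)


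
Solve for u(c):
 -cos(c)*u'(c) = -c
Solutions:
 u(c) = C1 + Integral(c/cos(c), c)


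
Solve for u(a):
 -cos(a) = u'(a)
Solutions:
 u(a) = C1 - sin(a)


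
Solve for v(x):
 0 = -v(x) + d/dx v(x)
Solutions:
 v(x) = C1*exp(x)


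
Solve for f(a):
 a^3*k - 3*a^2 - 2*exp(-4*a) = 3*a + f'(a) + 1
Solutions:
 f(a) = C1 + a^4*k/4 - a^3 - 3*a^2/2 - a + exp(-4*a)/2


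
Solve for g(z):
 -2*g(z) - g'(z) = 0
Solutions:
 g(z) = C1*exp(-2*z)


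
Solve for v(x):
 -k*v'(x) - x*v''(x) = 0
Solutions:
 v(x) = C1 + x^(1 - re(k))*(C2*sin(log(x)*Abs(im(k))) + C3*cos(log(x)*im(k)))


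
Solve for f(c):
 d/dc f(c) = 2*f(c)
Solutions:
 f(c) = C1*exp(2*c)


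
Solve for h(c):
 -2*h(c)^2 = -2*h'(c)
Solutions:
 h(c) = -1/(C1 + c)


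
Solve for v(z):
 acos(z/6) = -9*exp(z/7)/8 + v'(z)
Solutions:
 v(z) = C1 + z*acos(z/6) - sqrt(36 - z^2) + 63*exp(z/7)/8


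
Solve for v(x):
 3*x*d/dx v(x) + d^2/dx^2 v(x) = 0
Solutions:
 v(x) = C1 + C2*erf(sqrt(6)*x/2)


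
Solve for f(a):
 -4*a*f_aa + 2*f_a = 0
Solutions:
 f(a) = C1 + C2*a^(3/2)


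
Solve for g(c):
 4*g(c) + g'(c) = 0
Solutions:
 g(c) = C1*exp(-4*c)


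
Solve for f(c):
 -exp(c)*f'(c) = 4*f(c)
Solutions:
 f(c) = C1*exp(4*exp(-c))


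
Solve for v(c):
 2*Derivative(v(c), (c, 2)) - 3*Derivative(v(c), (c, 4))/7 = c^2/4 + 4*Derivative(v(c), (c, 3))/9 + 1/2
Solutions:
 v(c) = C1 + C2*c + C3*exp(c*(-14 + sqrt(3598))/27) + C4*exp(-c*(14 + sqrt(3598))/27) + c^4/96 + c^3/108 + 1433*c^2/9072


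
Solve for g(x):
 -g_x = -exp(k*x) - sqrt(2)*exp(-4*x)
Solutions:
 g(x) = C1 - sqrt(2)*exp(-4*x)/4 + exp(k*x)/k


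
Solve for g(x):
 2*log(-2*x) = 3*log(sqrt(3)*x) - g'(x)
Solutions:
 g(x) = C1 + x*log(x) + x*(-2*log(2) - 1 + 3*log(3)/2 - 2*I*pi)


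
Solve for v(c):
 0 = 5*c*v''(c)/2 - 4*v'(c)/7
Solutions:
 v(c) = C1 + C2*c^(43/35)


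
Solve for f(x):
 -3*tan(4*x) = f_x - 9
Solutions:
 f(x) = C1 + 9*x + 3*log(cos(4*x))/4


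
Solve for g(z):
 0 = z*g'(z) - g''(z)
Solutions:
 g(z) = C1 + C2*erfi(sqrt(2)*z/2)


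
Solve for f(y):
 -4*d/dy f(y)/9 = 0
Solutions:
 f(y) = C1


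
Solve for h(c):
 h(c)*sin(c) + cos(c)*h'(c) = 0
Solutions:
 h(c) = C1*cos(c)


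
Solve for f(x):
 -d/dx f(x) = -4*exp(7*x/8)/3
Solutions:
 f(x) = C1 + 32*exp(7*x/8)/21


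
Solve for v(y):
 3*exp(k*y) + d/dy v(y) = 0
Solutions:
 v(y) = C1 - 3*exp(k*y)/k


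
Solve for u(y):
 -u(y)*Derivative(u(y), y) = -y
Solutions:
 u(y) = -sqrt(C1 + y^2)
 u(y) = sqrt(C1 + y^2)


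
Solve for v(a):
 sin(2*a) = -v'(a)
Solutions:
 v(a) = C1 + cos(2*a)/2


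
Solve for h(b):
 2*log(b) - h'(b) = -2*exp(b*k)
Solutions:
 h(b) = C1 + 2*b*log(b) - 2*b + Piecewise((2*exp(b*k)/k, Ne(k, 0)), (2*b, True))


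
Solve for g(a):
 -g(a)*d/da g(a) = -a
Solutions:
 g(a) = -sqrt(C1 + a^2)
 g(a) = sqrt(C1 + a^2)


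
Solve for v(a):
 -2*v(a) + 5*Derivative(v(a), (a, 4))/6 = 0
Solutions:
 v(a) = C1*exp(-sqrt(2)*3^(1/4)*5^(3/4)*a/5) + C2*exp(sqrt(2)*3^(1/4)*5^(3/4)*a/5) + C3*sin(sqrt(2)*3^(1/4)*5^(3/4)*a/5) + C4*cos(sqrt(2)*3^(1/4)*5^(3/4)*a/5)


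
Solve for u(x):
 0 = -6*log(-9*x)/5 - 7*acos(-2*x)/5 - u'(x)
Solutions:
 u(x) = C1 - 6*x*log(-x)/5 - 7*x*acos(-2*x)/5 - 12*x*log(3)/5 + 6*x/5 - 7*sqrt(1 - 4*x^2)/10


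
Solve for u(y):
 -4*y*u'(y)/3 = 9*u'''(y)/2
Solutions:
 u(y) = C1 + Integral(C2*airyai(-2*y/3) + C3*airybi(-2*y/3), y)


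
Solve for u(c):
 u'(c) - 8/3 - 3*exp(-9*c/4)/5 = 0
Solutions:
 u(c) = C1 + 8*c/3 - 4*exp(-9*c/4)/15


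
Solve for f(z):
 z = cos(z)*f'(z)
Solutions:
 f(z) = C1 + Integral(z/cos(z), z)


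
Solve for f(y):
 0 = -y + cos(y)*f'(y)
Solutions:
 f(y) = C1 + Integral(y/cos(y), y)


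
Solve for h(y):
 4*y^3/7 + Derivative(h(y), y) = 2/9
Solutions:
 h(y) = C1 - y^4/7 + 2*y/9


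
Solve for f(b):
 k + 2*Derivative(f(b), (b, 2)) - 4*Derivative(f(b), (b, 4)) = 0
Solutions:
 f(b) = C1 + C2*b + C3*exp(-sqrt(2)*b/2) + C4*exp(sqrt(2)*b/2) - b^2*k/4


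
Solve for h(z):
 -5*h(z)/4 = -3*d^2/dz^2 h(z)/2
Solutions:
 h(z) = C1*exp(-sqrt(30)*z/6) + C2*exp(sqrt(30)*z/6)


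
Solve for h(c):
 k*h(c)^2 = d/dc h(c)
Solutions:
 h(c) = -1/(C1 + c*k)


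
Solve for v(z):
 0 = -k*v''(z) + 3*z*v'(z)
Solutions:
 v(z) = C1 + C2*erf(sqrt(6)*z*sqrt(-1/k)/2)/sqrt(-1/k)


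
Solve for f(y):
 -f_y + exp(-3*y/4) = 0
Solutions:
 f(y) = C1 - 4*exp(-3*y/4)/3


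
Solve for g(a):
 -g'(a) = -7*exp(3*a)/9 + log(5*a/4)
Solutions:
 g(a) = C1 - a*log(a) + a*(-log(5) + 1 + 2*log(2)) + 7*exp(3*a)/27


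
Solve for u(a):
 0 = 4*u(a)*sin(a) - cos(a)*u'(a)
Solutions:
 u(a) = C1/cos(a)^4


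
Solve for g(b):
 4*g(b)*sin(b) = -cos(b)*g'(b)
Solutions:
 g(b) = C1*cos(b)^4


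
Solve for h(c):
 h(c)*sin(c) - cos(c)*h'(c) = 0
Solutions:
 h(c) = C1/cos(c)


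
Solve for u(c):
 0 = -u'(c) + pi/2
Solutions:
 u(c) = C1 + pi*c/2


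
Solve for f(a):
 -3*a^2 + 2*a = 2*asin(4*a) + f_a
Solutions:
 f(a) = C1 - a^3 + a^2 - 2*a*asin(4*a) - sqrt(1 - 16*a^2)/2


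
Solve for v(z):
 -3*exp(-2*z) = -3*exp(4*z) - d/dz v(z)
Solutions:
 v(z) = C1 - 3*exp(4*z)/4 - 3*exp(-2*z)/2


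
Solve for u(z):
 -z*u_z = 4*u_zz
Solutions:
 u(z) = C1 + C2*erf(sqrt(2)*z/4)


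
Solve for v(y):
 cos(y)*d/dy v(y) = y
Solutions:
 v(y) = C1 + Integral(y/cos(y), y)


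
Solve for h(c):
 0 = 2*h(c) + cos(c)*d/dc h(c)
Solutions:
 h(c) = C1*(sin(c) - 1)/(sin(c) + 1)


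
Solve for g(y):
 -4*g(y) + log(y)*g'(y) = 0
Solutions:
 g(y) = C1*exp(4*li(y))


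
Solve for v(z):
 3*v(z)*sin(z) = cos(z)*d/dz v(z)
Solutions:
 v(z) = C1/cos(z)^3


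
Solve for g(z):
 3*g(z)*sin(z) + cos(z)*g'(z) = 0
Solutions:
 g(z) = C1*cos(z)^3


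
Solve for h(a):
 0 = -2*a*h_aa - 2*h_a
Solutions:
 h(a) = C1 + C2*log(a)


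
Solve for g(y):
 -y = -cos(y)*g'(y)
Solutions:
 g(y) = C1 + Integral(y/cos(y), y)


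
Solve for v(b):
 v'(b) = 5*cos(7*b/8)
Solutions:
 v(b) = C1 + 40*sin(7*b/8)/7


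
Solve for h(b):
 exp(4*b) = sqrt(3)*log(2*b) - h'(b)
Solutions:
 h(b) = C1 + sqrt(3)*b*log(b) + sqrt(3)*b*(-1 + log(2)) - exp(4*b)/4


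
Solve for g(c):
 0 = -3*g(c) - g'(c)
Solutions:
 g(c) = C1*exp(-3*c)


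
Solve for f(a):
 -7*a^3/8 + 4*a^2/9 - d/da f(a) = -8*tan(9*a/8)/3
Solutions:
 f(a) = C1 - 7*a^4/32 + 4*a^3/27 - 64*log(cos(9*a/8))/27


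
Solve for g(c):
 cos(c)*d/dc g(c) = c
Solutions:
 g(c) = C1 + Integral(c/cos(c), c)


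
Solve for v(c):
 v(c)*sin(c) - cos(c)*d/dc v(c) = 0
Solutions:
 v(c) = C1/cos(c)


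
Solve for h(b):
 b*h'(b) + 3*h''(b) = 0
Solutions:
 h(b) = C1 + C2*erf(sqrt(6)*b/6)


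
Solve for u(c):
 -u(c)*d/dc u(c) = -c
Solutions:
 u(c) = -sqrt(C1 + c^2)
 u(c) = sqrt(C1 + c^2)


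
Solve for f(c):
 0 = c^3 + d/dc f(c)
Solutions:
 f(c) = C1 - c^4/4


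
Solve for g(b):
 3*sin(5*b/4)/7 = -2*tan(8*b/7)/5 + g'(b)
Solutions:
 g(b) = C1 - 7*log(cos(8*b/7))/20 - 12*cos(5*b/4)/35


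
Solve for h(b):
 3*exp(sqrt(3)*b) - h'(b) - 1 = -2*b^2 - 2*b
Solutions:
 h(b) = C1 + 2*b^3/3 + b^2 - b + sqrt(3)*exp(sqrt(3)*b)


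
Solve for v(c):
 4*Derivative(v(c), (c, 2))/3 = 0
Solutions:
 v(c) = C1 + C2*c


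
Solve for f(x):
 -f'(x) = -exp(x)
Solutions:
 f(x) = C1 + exp(x)


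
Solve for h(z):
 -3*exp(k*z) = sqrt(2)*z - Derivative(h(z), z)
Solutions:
 h(z) = C1 + sqrt(2)*z^2/2 + 3*exp(k*z)/k


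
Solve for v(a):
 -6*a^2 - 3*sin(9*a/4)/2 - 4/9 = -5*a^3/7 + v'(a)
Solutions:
 v(a) = C1 + 5*a^4/28 - 2*a^3 - 4*a/9 + 2*cos(9*a/4)/3


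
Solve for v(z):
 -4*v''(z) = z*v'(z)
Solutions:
 v(z) = C1 + C2*erf(sqrt(2)*z/4)
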